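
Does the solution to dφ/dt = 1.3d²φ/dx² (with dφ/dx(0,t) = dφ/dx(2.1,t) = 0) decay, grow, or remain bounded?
φ → constant (steady state). Heat is conserved (no flux at boundaries); solution approaches the spatial average.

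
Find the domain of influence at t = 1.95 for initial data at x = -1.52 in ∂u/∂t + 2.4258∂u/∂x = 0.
At x = 3.21031. The characteristic carries data from (-1.52, 0) to (3.21031, 1.95).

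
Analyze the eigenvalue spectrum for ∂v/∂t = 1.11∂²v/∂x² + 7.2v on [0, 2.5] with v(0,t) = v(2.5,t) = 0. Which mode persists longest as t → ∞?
Eigenvalues: λₙ = 1.11n²π²/2.5² - 7.2.
First three modes:
  n=1: λ₁ = 1.11π²/2.5² - 7.2 ≈ -5.447
  n=2: λ₂ = 4.44π²/2.5² - 7.2 ≈ -0.189
  n=3: λ₃ = 9.99π²/2.5² - 7.2 ≈ 8.576
Since 1.11π²/2.5² ≈ 1.753 < 7.2, λ₁ < 0.
The n=1 mode grows fastest (−λₙ is largest for n=1) → dominates.
Asymptotic: v ~ c₁ sin(πx/2.5) e^{5.447t} (exponential growth at rate −λ₁ ≈ 5.447).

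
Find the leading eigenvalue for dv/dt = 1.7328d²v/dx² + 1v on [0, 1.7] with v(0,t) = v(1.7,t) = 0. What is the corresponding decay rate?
Eigenvalues: λₙ = 1.7328n²π²/1.7² - 1.
First three modes:
  n=1: λ₁ = 1.7328π²/1.7² - 1 ≈ 4.918
  n=2: λ₂ = 6.9312π²/1.7² - 1 ≈ 22.671
  n=3: λ₃ = 15.5952π²/1.7² - 1 ≈ 52.259
Since 1.7328π²/1.7² ≈ 5.918 > 1, all λₙ > 0.
The n=1 mode decays slowest → dominates as t → ∞.
Asymptotic: v ~ c₁ sin(πx/1.7) e^{-λ₁t} with decay rate λ₁ ≈ 4.918.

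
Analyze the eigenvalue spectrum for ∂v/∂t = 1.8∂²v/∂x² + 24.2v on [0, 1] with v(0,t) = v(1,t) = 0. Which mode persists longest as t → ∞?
Eigenvalues: λₙ = 1.8n²π²/1² - 24.2.
First three modes:
  n=1: λ₁ = 1.8π² - 24.2 ≈ -6.435
  n=2: λ₂ = 7.2π² - 24.2 ≈ 46.861
  n=3: λ₃ = 16.2π² - 24.2 ≈ 135.688
Since 1.8π² ≈ 17.765 < 24.2, λ₁ < 0.
The n=1 mode grows fastest (−λₙ is largest for n=1) → dominates.
Asymptotic: v ~ c₁ sin(πx/1) e^{6.435t} (exponential growth at rate −λ₁ ≈ 6.435).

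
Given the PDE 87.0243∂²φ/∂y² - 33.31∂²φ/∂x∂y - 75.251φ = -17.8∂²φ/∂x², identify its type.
Rewriting in standard form: 17.8∂²φ/∂x² - 33.31∂²φ/∂x∂y + 87.0243∂²φ/∂y² - 75.251φ = 0. The second-order coefficients are A = 17.8, B = -33.31, C = 87.0243. Since B² - 4AC = -5086.57406 < 0, this is an elliptic PDE.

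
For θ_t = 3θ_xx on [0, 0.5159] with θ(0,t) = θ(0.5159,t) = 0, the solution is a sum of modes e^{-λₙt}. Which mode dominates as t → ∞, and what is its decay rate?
Eigenvalues: λₙ = 3n²π²/0.5159².
First three modes:
  n=1: λ₁ = 3π²/0.5159² ≈ 111.247
  n=2: λ₂ = 12π²/0.5159² ≈ 444.99 (4× faster decay)
  n=3: λ₃ = 27π²/0.5159² ≈ 1001.227 (9× faster decay)
As t → ∞, higher modes decay exponentially faster. The n=1 mode dominates: θ ~ c₁ sin(πx/0.5159) e^{-λ₁t}.
Decay rate: λ₁ = 3π²/0.5159² ≈ 111.247.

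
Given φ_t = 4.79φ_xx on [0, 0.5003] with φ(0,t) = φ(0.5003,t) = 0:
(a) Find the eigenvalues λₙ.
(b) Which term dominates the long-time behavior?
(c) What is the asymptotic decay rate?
Eigenvalues: λₙ = 4.79n²π²/0.5003².
First three modes:
  n=1: λ₁ = 4.79π²/0.5003² ≈ 188.875
  n=2: λ₂ = 19.16π²/0.5003² ≈ 755.5 (4× faster decay)
  n=3: λ₃ = 43.11π²/0.5003² ≈ 1699.874 (9× faster decay)
As t → ∞, higher modes decay exponentially faster. The n=1 mode dominates: φ ~ c₁ sin(πx/0.5003) e^{-λ₁t}.
Decay rate: λ₁ = 4.79π²/0.5003² ≈ 188.875.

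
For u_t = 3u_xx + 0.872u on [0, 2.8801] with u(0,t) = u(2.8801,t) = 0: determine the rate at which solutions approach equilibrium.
Eigenvalues: λₙ = 3n²π²/2.8801² - 0.872.
First three modes:
  n=1: λ₁ = 3π²/2.8801² - 0.872 ≈ 2.697
  n=2: λ₂ = 12π²/2.8801² - 0.872 ≈ 13.406
  n=3: λ₃ = 27π²/2.8801² - 0.872 ≈ 31.253
Since 3π²/2.8801² ≈ 3.569 > 0.872, all λₙ > 0.
The n=1 mode decays slowest → dominates as t → ∞.
Asymptotic: u ~ c₁ sin(πx/2.8801) e^{-λ₁t} with decay rate λ₁ ≈ 2.697.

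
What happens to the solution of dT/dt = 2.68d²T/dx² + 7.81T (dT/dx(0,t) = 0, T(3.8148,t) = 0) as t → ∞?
T grows unboundedly. Reaction dominates diffusion (r=7.81 > κπ²/(4L²)≈0.45); solution grows exponentially.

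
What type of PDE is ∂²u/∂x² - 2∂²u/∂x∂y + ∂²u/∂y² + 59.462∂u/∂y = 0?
With A = 1, B = -2, C = 1, the discriminant is 0. This is a parabolic PDE.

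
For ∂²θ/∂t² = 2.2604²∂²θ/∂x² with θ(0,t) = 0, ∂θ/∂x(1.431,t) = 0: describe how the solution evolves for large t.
θ oscillates (no decay). Energy is conserved; the solution oscillates indefinitely as standing waves.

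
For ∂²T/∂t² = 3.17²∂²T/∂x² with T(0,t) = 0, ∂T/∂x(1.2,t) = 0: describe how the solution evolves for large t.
T oscillates (no decay). Energy is conserved; the solution oscillates indefinitely as standing waves.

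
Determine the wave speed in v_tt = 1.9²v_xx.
Speed = 1.9. Information travels along characteristics x = x₀ ± 1.9t.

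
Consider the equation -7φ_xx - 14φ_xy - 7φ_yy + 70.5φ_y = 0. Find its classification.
Parabolic. (A = -7, B = -14, C = -7 gives B² - 4AC = 0.)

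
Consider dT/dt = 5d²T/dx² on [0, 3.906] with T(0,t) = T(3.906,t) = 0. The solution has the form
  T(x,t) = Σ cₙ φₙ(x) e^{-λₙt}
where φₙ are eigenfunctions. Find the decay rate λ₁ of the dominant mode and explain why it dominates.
Eigenvalues: λₙ = 5n²π²/3.906².
First three modes:
  n=1: λ₁ = 5π²/3.906² ≈ 3.234
  n=2: λ₂ = 20π²/3.906² ≈ 12.938 (4× faster decay)
  n=3: λ₃ = 45π²/3.906² ≈ 29.11 (9× faster decay)
As t → ∞, higher modes decay exponentially faster. The n=1 mode dominates: T ~ c₁ sin(πx/3.906) e^{-λ₁t}.
Decay rate: λ₁ = 5π²/3.906² ≈ 3.234.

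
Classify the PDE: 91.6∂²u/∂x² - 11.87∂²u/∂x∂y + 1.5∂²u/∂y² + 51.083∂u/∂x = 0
A = 91.6, B = -11.87, C = 1.5. Discriminant B² - 4AC = -408.7031. Since -408.7031 < 0, elliptic.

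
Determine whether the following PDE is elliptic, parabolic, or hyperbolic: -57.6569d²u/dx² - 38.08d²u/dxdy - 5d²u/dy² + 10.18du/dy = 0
Coefficients: A = -57.6569, B = -38.08, C = -5. B² - 4AC = 296.9484, which is positive, so the equation is hyperbolic.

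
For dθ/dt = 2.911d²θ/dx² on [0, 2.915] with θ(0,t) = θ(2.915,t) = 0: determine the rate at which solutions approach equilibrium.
Eigenvalues: λₙ = 2.911n²π²/2.915².
First three modes:
  n=1: λ₁ = 2.911π²/2.915² ≈ 3.381
  n=2: λ₂ = 11.644π²/2.915² ≈ 13.525 (4× faster decay)
  n=3: λ₃ = 26.199π²/2.915² ≈ 30.43 (9× faster decay)
As t → ∞, higher modes decay exponentially faster. The n=1 mode dominates: θ ~ c₁ sin(πx/2.915) e^{-λ₁t}.
Decay rate: λ₁ = 2.911π²/2.915² ≈ 3.381.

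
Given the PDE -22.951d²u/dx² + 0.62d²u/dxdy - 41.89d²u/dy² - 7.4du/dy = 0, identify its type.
The second-order coefficients are A = -22.951, B = 0.62, C = -41.89. Since B² - 4AC = -3845.28516 < 0, this is an elliptic PDE.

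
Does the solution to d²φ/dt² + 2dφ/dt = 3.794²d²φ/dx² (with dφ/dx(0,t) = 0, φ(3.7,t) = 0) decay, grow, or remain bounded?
φ → 0. Damping (γ=2) dissipates energy; oscillations decay exponentially.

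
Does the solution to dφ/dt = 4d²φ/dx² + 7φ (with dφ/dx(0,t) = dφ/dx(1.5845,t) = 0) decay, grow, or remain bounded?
φ grows unboundedly. With Neumann BCs the constant mode has diffusion eigenvalue 0, so any r > 0 makes it grow like e^(7t); solution grows exponentially.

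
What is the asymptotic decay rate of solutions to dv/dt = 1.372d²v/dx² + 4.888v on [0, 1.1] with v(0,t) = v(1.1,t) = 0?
Eigenvalues: λₙ = 1.372n²π²/1.1² - 4.888.
First three modes:
  n=1: λ₁ = 1.372π²/1.1² - 4.888 ≈ 6.303
  n=2: λ₂ = 5.488π²/1.1² - 4.888 ≈ 39.876
  n=3: λ₃ = 12.348π²/1.1² - 4.888 ≈ 95.831
Since 1.372π²/1.1² ≈ 11.191 > 4.888, all λₙ > 0.
The n=1 mode decays slowest → dominates as t → ∞.
Asymptotic: v ~ c₁ sin(πx/1.1) e^{-λ₁t} with decay rate λ₁ ≈ 6.303.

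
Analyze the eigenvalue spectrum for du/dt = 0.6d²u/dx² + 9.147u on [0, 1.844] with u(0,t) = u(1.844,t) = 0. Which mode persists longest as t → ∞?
Eigenvalues: λₙ = 0.6n²π²/1.844² - 9.147.
First three modes:
  n=1: λ₁ = 0.6π²/1.844² - 9.147 ≈ -7.405
  n=2: λ₂ = 2.4π²/1.844² - 9.147 ≈ -2.181
  n=3: λ₃ = 5.4π²/1.844² - 9.147 ≈ 6.527
Since 0.6π²/1.844² ≈ 1.742 < 9.147, λ₁ < 0.
The n=1 mode grows fastest (−λₙ is largest for n=1) → dominates.
Asymptotic: u ~ c₁ sin(πx/1.844) e^{7.405t} (exponential growth at rate −λ₁ ≈ 7.405).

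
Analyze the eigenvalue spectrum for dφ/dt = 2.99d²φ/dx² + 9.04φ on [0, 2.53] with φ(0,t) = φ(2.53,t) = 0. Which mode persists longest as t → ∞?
Eigenvalues: λₙ = 2.99n²π²/2.53² - 9.04.
First three modes:
  n=1: λ₁ = 2.99π²/2.53² - 9.04 ≈ -4.43
  n=2: λ₂ = 11.96π²/2.53² - 9.04 ≈ 9.401
  n=3: λ₃ = 26.91π²/2.53² - 9.04 ≈ 32.453
Since 2.99π²/2.53² ≈ 4.61 < 9.04, λ₁ < 0.
The n=1 mode grows fastest (−λₙ is largest for n=1) → dominates.
Asymptotic: φ ~ c₁ sin(πx/2.53) e^{4.43t} (exponential growth at rate −λ₁ ≈ 4.43).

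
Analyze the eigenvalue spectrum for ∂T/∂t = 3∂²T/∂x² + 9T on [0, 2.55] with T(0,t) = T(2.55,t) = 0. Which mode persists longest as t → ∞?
Eigenvalues: λₙ = 3n²π²/2.55² - 9.
First three modes:
  n=1: λ₁ = 3π²/2.55² - 9 ≈ -4.447
  n=2: λ₂ = 12π²/2.55² - 9 ≈ 9.214
  n=3: λ₃ = 27π²/2.55² - 9 ≈ 31.981
Since 3π²/2.55² ≈ 4.553 < 9, λ₁ < 0.
The n=1 mode grows fastest (−λₙ is largest for n=1) → dominates.
Asymptotic: T ~ c₁ sin(πx/2.55) e^{4.447t} (exponential growth at rate −λ₁ ≈ 4.447).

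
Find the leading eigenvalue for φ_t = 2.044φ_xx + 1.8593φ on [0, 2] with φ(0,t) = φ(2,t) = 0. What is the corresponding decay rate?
Eigenvalues: λₙ = 2.044n²π²/2² - 1.8593.
First three modes:
  n=1: λ₁ = 2.044π²/2² - 1.8593 ≈ 3.184
  n=2: λ₂ = 8.176π²/2² - 1.8593 ≈ 18.314
  n=3: λ₃ = 18.396π²/2² - 1.8593 ≈ 43.531
Since 2.044π²/2² ≈ 5.043 > 1.8593, all λₙ > 0.
The n=1 mode decays slowest → dominates as t → ∞.
Asymptotic: φ ~ c₁ sin(πx/2) e^{-λ₁t} with decay rate λ₁ ≈ 3.184.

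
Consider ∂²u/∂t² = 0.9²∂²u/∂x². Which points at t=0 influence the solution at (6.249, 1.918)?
Domain of dependence: [4.5228, 7.9752]. Signals travel at speed 0.9, so data within |x - 6.249| ≤ 0.9·1.918 = 1.7262 can reach the point.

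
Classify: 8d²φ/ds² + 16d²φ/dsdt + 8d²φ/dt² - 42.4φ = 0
Parabolic (discriminant = 0).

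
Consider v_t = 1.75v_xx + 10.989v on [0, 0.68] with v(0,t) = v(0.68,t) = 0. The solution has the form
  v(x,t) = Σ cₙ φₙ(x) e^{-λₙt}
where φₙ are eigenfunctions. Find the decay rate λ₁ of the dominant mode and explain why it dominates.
Eigenvalues: λₙ = 1.75n²π²/0.68² - 10.989.
First three modes:
  n=1: λ₁ = 1.75π²/0.68² - 10.989 ≈ 26.364
  n=2: λ₂ = 7π²/0.68² - 10.989 ≈ 138.421
  n=3: λ₃ = 15.75π²/0.68² - 10.989 ≈ 325.184
Since 1.75π²/0.68² ≈ 37.353 > 10.989, all λₙ > 0.
The n=1 mode decays slowest → dominates as t → ∞.
Asymptotic: v ~ c₁ sin(πx/0.68) e^{-λ₁t} with decay rate λ₁ ≈ 26.364.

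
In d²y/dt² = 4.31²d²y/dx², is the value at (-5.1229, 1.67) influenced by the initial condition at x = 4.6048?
No. The domain of dependence is [-12.3206, 2.0748], and 4.6048 is outside this interval.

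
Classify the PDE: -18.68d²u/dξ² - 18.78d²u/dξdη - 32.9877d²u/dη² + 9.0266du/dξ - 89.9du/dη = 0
A = -18.68, B = -18.78, C = -32.9877. Discriminant B² - 4AC = -2112.152544. Since -2112.152544 < 0, elliptic.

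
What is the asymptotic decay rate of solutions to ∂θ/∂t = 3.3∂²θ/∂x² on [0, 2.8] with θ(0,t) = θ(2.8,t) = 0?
Eigenvalues: λₙ = 3.3n²π²/2.8².
First three modes:
  n=1: λ₁ = 3.3π²/2.8² ≈ 4.154
  n=2: λ₂ = 13.2π²/2.8² ≈ 16.617 (4× faster decay)
  n=3: λ₃ = 29.7π²/2.8² ≈ 37.389 (9× faster decay)
As t → ∞, higher modes decay exponentially faster. The n=1 mode dominates: θ ~ c₁ sin(πx/2.8) e^{-λ₁t}.
Decay rate: λ₁ = 3.3π²/2.8² ≈ 4.154.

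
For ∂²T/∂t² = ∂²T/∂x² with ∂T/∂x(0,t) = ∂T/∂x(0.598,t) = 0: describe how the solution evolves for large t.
T oscillates about a mean that drifts linearly in t (generically unbounded; no decay). There is no damping, so the nonconstant modes persist as standing waves (energy conserved, no decay). But with Neumann conditions at both ends the constant mode has eigenvalue 0: the spatial mean M(t) of T satisfies M'' = 0, so M(t) = M(0) + M'(0)·t. Unless the initial velocity has zero mean (∫T_t(x,0)dx = 0), the solution grows linearly in t (unbounded, though not exponentially); if it does have zero mean, the solution stays bounded and simply oscillates.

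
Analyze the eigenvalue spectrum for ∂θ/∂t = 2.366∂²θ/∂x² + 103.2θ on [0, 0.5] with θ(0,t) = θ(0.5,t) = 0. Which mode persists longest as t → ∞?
Eigenvalues: λₙ = 2.366n²π²/0.5² - 103.2.
First three modes:
  n=1: λ₁ = 2.366π²/0.5² - 103.2 ≈ -9.794
  n=2: λ₂ = 9.464π²/0.5² - 103.2 ≈ 270.424
  n=3: λ₃ = 21.294π²/0.5² - 103.2 ≈ 737.453
Since 2.366π²/0.5² ≈ 93.406 < 103.2, λ₁ < 0.
The n=1 mode grows fastest (−λₙ is largest for n=1) → dominates.
Asymptotic: θ ~ c₁ sin(πx/0.5) e^{9.794t} (exponential growth at rate −λ₁ ≈ 9.794).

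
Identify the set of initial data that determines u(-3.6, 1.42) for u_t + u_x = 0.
A single point: x = -5.02. The characteristic through (-3.6, 1.42) is x - 1t = const, so x = -3.6 - 1·1.42 = -5.02.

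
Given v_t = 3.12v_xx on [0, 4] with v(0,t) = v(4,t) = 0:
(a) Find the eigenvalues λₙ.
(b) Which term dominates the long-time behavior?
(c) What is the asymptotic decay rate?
Eigenvalues: λₙ = 3.12n²π²/4².
First three modes:
  n=1: λ₁ = 3.12π²/4² ≈ 1.925
  n=2: λ₂ = 12.48π²/4² ≈ 7.698 (4× faster decay)
  n=3: λ₃ = 28.08π²/4² ≈ 17.321 (9× faster decay)
As t → ∞, higher modes decay exponentially faster. The n=1 mode dominates: v ~ c₁ sin(πx/4) e^{-λ₁t}.
Decay rate: λ₁ = 3.12π²/4² ≈ 1.925.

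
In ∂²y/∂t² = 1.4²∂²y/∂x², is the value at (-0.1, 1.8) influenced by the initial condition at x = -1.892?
Yes. The domain of dependence is [-2.62, 2.42], and -1.892 ∈ [-2.62, 2.42].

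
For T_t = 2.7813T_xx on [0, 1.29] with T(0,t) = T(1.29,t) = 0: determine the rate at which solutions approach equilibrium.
Eigenvalues: λₙ = 2.7813n²π²/1.29².
First three modes:
  n=1: λ₁ = 2.7813π²/1.29² ≈ 16.496
  n=2: λ₂ = 11.1252π²/1.29² ≈ 65.982 (4× faster decay)
  n=3: λ₃ = 25.0317π²/1.29² ≈ 148.46 (9× faster decay)
As t → ∞, higher modes decay exponentially faster. The n=1 mode dominates: T ~ c₁ sin(πx/1.29) e^{-λ₁t}.
Decay rate: λ₁ = 2.7813π²/1.29² ≈ 16.496.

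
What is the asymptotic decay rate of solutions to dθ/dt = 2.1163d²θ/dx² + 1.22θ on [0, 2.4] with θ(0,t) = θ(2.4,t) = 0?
Eigenvalues: λₙ = 2.1163n²π²/2.4² - 1.22.
First three modes:
  n=1: λ₁ = 2.1163π²/2.4² - 1.22 ≈ 2.406
  n=2: λ₂ = 8.4652π²/2.4² - 1.22 ≈ 13.285
  n=3: λ₃ = 19.0467π²/2.4² - 1.22 ≈ 31.416
Since 2.1163π²/2.4² ≈ 3.626 > 1.22, all λₙ > 0.
The n=1 mode decays slowest → dominates as t → ∞.
Asymptotic: θ ~ c₁ sin(πx/2.4) e^{-λ₁t} with decay rate λ₁ ≈ 2.406.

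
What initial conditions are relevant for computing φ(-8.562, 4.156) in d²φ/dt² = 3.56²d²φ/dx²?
Domain of dependence: [-23.35736, 6.23336]. Signals travel at speed 3.56, so data within |x - -8.562| ≤ 3.56·4.156 = 14.79536 can reach the point.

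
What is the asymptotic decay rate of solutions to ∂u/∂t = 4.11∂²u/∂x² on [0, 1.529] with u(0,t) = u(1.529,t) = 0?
Eigenvalues: λₙ = 4.11n²π²/1.529².
First three modes:
  n=1: λ₁ = 4.11π²/1.529² ≈ 17.351
  n=2: λ₂ = 16.44π²/1.529² ≈ 69.404 (4× faster decay)
  n=3: λ₃ = 36.99π²/1.529² ≈ 156.16 (9× faster decay)
As t → ∞, higher modes decay exponentially faster. The n=1 mode dominates: u ~ c₁ sin(πx/1.529) e^{-λ₁t}.
Decay rate: λ₁ = 4.11π²/1.529² ≈ 17.351.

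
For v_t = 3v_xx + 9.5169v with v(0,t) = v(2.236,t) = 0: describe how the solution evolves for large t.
v grows unboundedly. Reaction dominates diffusion (r=9.5169 > κπ²/L²≈5.92); solution grows exponentially.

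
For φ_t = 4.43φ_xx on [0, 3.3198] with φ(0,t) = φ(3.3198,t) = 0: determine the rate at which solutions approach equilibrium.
Eigenvalues: λₙ = 4.43n²π²/3.3198².
First three modes:
  n=1: λ₁ = 4.43π²/3.3198² ≈ 3.967
  n=2: λ₂ = 17.72π²/3.3198² ≈ 15.869 (4× faster decay)
  n=3: λ₃ = 39.87π²/3.3198² ≈ 35.704 (9× faster decay)
As t → ∞, higher modes decay exponentially faster. The n=1 mode dominates: φ ~ c₁ sin(πx/3.3198) e^{-λ₁t}.
Decay rate: λ₁ = 4.43π²/3.3198² ≈ 3.967.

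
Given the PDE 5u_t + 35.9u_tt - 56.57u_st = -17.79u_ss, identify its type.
Rewriting in standard form: 17.79u_ss - 56.57u_st + 35.9u_tt + 5u_t = 0. The second-order coefficients are A = 17.79, B = -56.57, C = 35.9. Since B² - 4AC = 645.5209 > 0, this is a hyperbolic PDE.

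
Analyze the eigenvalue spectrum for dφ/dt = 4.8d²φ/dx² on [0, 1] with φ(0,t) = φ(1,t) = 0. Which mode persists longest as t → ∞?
Eigenvalues: λₙ = 4.8n²π².
First three modes:
  n=1: λ₁ = 4.8π² ≈ 47.374
  n=2: λ₂ = 19.2π² ≈ 189.496 (4× faster decay)
  n=3: λ₃ = 43.2π² ≈ 426.367 (9× faster decay)
As t → ∞, higher modes decay exponentially faster. The n=1 mode dominates: φ ~ c₁ sin(πx) e^{-λ₁t}.
Decay rate: λ₁ = 4.8π² ≈ 47.374.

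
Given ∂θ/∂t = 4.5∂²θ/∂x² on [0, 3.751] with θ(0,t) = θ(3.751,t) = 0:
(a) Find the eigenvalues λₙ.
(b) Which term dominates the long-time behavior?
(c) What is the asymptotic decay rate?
Eigenvalues: λₙ = 4.5n²π²/3.751².
First three modes:
  n=1: λ₁ = 4.5π²/3.751² ≈ 3.157
  n=2: λ₂ = 18π²/3.751² ≈ 12.626 (4× faster decay)
  n=3: λ₃ = 40.5π²/3.751² ≈ 28.409 (9× faster decay)
As t → ∞, higher modes decay exponentially faster. The n=1 mode dominates: θ ~ c₁ sin(πx/3.751) e^{-λ₁t}.
Decay rate: λ₁ = 4.5π²/3.751² ≈ 3.157.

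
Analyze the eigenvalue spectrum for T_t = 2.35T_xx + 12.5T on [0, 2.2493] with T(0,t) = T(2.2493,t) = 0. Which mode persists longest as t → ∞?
Eigenvalues: λₙ = 2.35n²π²/2.2493² - 12.5.
First three modes:
  n=1: λ₁ = 2.35π²/2.2493² - 12.5 ≈ -7.916
  n=2: λ₂ = 9.4π²/2.2493² - 12.5 ≈ 5.837
  n=3: λ₃ = 21.15π²/2.2493² - 12.5 ≈ 28.759
Since 2.35π²/2.2493² ≈ 4.584 < 12.5, λ₁ < 0.
The n=1 mode grows fastest (−λₙ is largest for n=1) → dominates.
Asymptotic: T ~ c₁ sin(πx/2.2493) e^{7.916t} (exponential growth at rate −λ₁ ≈ 7.916).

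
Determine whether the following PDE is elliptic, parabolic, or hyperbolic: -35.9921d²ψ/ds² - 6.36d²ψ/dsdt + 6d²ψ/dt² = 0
Coefficients: A = -35.9921, B = -6.36, C = 6. B² - 4AC = 904.26, which is positive, so the equation is hyperbolic.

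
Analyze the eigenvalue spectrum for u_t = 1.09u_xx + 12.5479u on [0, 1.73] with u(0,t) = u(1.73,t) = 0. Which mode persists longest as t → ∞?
Eigenvalues: λₙ = 1.09n²π²/1.73² - 12.5479.
First three modes:
  n=1: λ₁ = 1.09π²/1.73² - 12.5479 ≈ -8.953
  n=2: λ₂ = 4.36π²/1.73² - 12.5479 ≈ 1.83
  n=3: λ₃ = 9.81π²/1.73² - 12.5479 ≈ 19.802
Since 1.09π²/1.73² ≈ 3.594 < 12.5479, λ₁ < 0.
The n=1 mode grows fastest (−λₙ is largest for n=1) → dominates.
Asymptotic: u ~ c₁ sin(πx/1.73) e^{8.953t} (exponential growth at rate −λ₁ ≈ 8.953).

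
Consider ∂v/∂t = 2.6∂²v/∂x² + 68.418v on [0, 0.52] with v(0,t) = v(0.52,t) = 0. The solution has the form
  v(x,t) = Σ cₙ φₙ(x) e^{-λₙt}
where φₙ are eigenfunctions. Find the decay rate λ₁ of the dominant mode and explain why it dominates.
Eigenvalues: λₙ = 2.6n²π²/0.52² - 68.418.
First three modes:
  n=1: λ₁ = 2.6π²/0.52² - 68.418 ≈ 26.482
  n=2: λ₂ = 10.4π²/0.52² - 68.418 ≈ 311.182
  n=3: λ₃ = 23.4π²/0.52² - 68.418 ≈ 785.682
Since 2.6π²/0.52² ≈ 94.9 > 68.418, all λₙ > 0.
The n=1 mode decays slowest → dominates as t → ∞.
Asymptotic: v ~ c₁ sin(πx/0.52) e^{-λ₁t} with decay rate λ₁ ≈ 26.482.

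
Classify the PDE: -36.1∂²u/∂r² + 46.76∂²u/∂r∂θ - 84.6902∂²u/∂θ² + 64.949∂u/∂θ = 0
A = -36.1, B = 46.76, C = -84.6902. Discriminant B² - 4AC = -10042.76728. Since -10042.76728 < 0, elliptic.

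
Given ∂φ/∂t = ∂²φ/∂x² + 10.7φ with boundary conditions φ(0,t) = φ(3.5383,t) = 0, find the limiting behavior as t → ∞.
φ grows unboundedly. Reaction dominates diffusion (r=10.7 > κπ²/L²≈0.79); solution grows exponentially.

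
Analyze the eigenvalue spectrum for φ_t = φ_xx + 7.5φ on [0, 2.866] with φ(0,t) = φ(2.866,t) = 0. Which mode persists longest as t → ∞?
Eigenvalues: λₙ = n²π²/2.866² - 7.5.
First three modes:
  n=1: λ₁ = π²/2.866² - 7.5 ≈ -6.298
  n=2: λ₂ = 4π²/2.866² - 7.5 ≈ -2.694
  n=3: λ₃ = 9π²/2.866² - 7.5 ≈ 3.314
Since π²/2.866² ≈ 1.202 < 7.5, λ₁ < 0.
The n=1 mode grows fastest (−λₙ is largest for n=1) → dominates.
Asymptotic: φ ~ c₁ sin(πx/2.866) e^{6.298t} (exponential growth at rate −λ₁ ≈ 6.298).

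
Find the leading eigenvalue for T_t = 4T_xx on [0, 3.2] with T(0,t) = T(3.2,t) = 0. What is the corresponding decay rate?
Eigenvalues: λₙ = 4n²π²/3.2².
First three modes:
  n=1: λ₁ = 4π²/3.2² ≈ 3.855
  n=2: λ₂ = 16π²/3.2² ≈ 15.421 (4× faster decay)
  n=3: λ₃ = 36π²/3.2² ≈ 34.698 (9× faster decay)
As t → ∞, higher modes decay exponentially faster. The n=1 mode dominates: T ~ c₁ sin(πx/3.2) e^{-λ₁t}.
Decay rate: λ₁ = 4π²/3.2² ≈ 3.855.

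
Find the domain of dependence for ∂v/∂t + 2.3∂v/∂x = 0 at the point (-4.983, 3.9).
A single point: x = -13.953. The characteristic through (-4.983, 3.9) is x - 2.3t = const, so x = -4.983 - 2.3·3.9 = -13.953.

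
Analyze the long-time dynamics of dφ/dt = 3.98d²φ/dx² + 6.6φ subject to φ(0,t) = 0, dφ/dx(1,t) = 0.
Long-time behavior: φ → 0. Diffusion dominates reaction (r=6.6 < κπ²/(4L²)≈9.82); solution decays.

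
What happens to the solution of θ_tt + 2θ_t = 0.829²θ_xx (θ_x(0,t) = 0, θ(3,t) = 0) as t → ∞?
θ → 0. Damping (γ=2) dissipates energy; oscillations decay exponentially.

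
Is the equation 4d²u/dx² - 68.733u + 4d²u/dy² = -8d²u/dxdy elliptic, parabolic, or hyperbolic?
Rewriting in standard form: 4d²u/dx² + 8d²u/dxdy + 4d²u/dy² - 68.733u = 0. Computing B² - 4AC with A = 4, B = 8, C = 4: discriminant = 0 (zero). Answer: parabolic.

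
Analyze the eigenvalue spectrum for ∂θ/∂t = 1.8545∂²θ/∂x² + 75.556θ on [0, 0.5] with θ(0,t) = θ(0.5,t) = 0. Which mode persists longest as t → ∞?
Eigenvalues: λₙ = 1.8545n²π²/0.5² - 75.556.
First three modes:
  n=1: λ₁ = 1.8545π²/0.5² - 75.556 ≈ -2.343
  n=2: λ₂ = 7.418π²/0.5² - 75.556 ≈ 217.295
  n=3: λ₃ = 16.6905π²/0.5² - 75.556 ≈ 583.359
Since 1.8545π²/0.5² ≈ 73.213 < 75.556, λ₁ < 0.
The n=1 mode grows fastest (−λₙ is largest for n=1) → dominates.
Asymptotic: θ ~ c₁ sin(πx/0.5) e^{2.343t} (exponential growth at rate −λ₁ ≈ 2.343).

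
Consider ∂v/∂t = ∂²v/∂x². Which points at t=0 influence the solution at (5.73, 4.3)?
The entire real line. The heat equation has infinite propagation speed: any initial disturbance instantly affects all points (though exponentially small far away).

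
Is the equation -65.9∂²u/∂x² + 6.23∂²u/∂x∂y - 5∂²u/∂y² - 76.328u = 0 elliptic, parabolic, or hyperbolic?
Computing B² - 4AC with A = -65.9, B = 6.23, C = -5: discriminant = -1279.1871 (negative). Answer: elliptic.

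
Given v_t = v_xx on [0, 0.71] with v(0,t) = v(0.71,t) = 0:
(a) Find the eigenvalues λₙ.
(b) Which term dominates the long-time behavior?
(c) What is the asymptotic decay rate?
Eigenvalues: λₙ = n²π²/0.71².
First three modes:
  n=1: λ₁ = π²/0.71² ≈ 19.579
  n=2: λ₂ = 4π²/0.71² ≈ 78.315 (4× faster decay)
  n=3: λ₃ = 9π²/0.71² ≈ 176.208 (9× faster decay)
As t → ∞, higher modes decay exponentially faster. The n=1 mode dominates: v ~ c₁ sin(πx/0.71) e^{-λ₁t}.
Decay rate: λ₁ = π²/0.71² ≈ 19.579.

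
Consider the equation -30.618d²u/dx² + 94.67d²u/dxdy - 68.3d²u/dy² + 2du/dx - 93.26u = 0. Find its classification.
Hyperbolic. (A = -30.618, B = 94.67, C = -68.3 gives B² - 4AC = 597.5713.)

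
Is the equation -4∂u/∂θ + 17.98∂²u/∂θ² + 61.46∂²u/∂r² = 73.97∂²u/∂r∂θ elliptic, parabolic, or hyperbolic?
Rewriting in standard form: 61.46∂²u/∂r² - 73.97∂²u/∂r∂θ + 17.98∂²u/∂θ² - 4∂u/∂θ = 0. Computing B² - 4AC with A = 61.46, B = -73.97, C = 17.98: discriminant = 1051.3577 (positive). Answer: hyperbolic.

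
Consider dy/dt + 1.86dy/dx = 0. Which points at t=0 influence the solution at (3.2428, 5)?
A single point: x = -6.0572. The characteristic through (3.2428, 5) is x - 1.86t = const, so x = 3.2428 - 1.86·5 = -6.0572.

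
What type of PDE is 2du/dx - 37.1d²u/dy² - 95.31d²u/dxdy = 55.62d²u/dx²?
Rewriting in standard form: -55.62d²u/dx² - 95.31d²u/dxdy - 37.1d²u/dy² + 2du/dx = 0. With A = -55.62, B = -95.31, C = -37.1, the discriminant is 829.9881. This is a hyperbolic PDE.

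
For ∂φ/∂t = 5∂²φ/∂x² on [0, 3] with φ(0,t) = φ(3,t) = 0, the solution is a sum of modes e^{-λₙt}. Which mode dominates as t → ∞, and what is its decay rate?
Eigenvalues: λₙ = 5n²π²/3².
First three modes:
  n=1: λ₁ = 5π²/3² ≈ 5.483
  n=2: λ₂ = 20π²/3² ≈ 21.932 (4× faster decay)
  n=3: λ₃ = 45π²/3² ≈ 49.348 (9× faster decay)
As t → ∞, higher modes decay exponentially faster. The n=1 mode dominates: φ ~ c₁ sin(πx/3) e^{-λ₁t}.
Decay rate: λ₁ = 5π²/3² ≈ 5.483.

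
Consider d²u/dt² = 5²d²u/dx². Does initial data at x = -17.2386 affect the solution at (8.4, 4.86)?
No. The domain of dependence is [-15.9, 32.7], and -17.2386 is outside this interval.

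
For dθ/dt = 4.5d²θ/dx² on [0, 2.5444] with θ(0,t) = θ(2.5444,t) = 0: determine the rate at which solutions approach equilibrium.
Eigenvalues: λₙ = 4.5n²π²/2.5444².
First three modes:
  n=1: λ₁ = 4.5π²/2.5444² ≈ 6.86
  n=2: λ₂ = 18π²/2.5444² ≈ 27.441 (4× faster decay)
  n=3: λ₃ = 40.5π²/2.5444² ≈ 61.742 (9× faster decay)
As t → ∞, higher modes decay exponentially faster. The n=1 mode dominates: θ ~ c₁ sin(πx/2.5444) e^{-λ₁t}.
Decay rate: λ₁ = 4.5π²/2.5444² ≈ 6.86.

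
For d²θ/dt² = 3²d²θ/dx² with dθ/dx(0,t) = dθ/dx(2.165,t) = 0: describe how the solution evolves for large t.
θ oscillates about a mean that drifts linearly in t (generically unbounded; no decay). There is no damping, so the nonconstant modes persist as standing waves (energy conserved, no decay). But with Neumann conditions at both ends the constant mode has eigenvalue 0: the spatial mean M(t) of θ satisfies M'' = 0, so M(t) = M(0) + M'(0)·t. Unless the initial velocity has zero mean (∫θ_t(x,0)dx = 0), the solution grows linearly in t (unbounded, though not exponentially); if it does have zero mean, the solution stays bounded and simply oscillates.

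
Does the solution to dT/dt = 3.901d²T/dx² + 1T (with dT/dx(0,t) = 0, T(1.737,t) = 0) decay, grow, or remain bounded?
T → 0. Diffusion dominates reaction (r=1 < κπ²/(4L²)≈3.19); solution decays.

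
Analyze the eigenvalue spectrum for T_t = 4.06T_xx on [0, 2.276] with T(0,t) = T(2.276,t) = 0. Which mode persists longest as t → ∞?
Eigenvalues: λₙ = 4.06n²π²/2.276².
First three modes:
  n=1: λ₁ = 4.06π²/2.276² ≈ 7.735
  n=2: λ₂ = 16.24π²/2.276² ≈ 30.941 (4× faster decay)
  n=3: λ₃ = 36.54π²/2.276² ≈ 69.618 (9× faster decay)
As t → ∞, higher modes decay exponentially faster. The n=1 mode dominates: T ~ c₁ sin(πx/2.276) e^{-λ₁t}.
Decay rate: λ₁ = 4.06π²/2.276² ≈ 7.735.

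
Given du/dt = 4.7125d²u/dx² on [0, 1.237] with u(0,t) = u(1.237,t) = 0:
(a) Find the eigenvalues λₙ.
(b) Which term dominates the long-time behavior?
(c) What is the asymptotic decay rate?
Eigenvalues: λₙ = 4.7125n²π²/1.237².
First three modes:
  n=1: λ₁ = 4.7125π²/1.237² ≈ 30.396
  n=2: λ₂ = 18.85π²/1.237² ≈ 121.583 (4× faster decay)
  n=3: λ₃ = 42.4125π²/1.237² ≈ 273.561 (9× faster decay)
As t → ∞, higher modes decay exponentially faster. The n=1 mode dominates: u ~ c₁ sin(πx/1.237) e^{-λ₁t}.
Decay rate: λ₁ = 4.7125π²/1.237² ≈ 30.396.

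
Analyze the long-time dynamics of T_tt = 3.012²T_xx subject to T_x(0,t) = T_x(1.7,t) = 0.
Long-time behavior: T oscillates about a mean that drifts linearly in t (generically unbounded; no decay). There is no damping, so the nonconstant modes persist as standing waves (energy conserved, no decay). But with Neumann conditions at both ends the constant mode has eigenvalue 0: the spatial mean M(t) of T satisfies M'' = 0, so M(t) = M(0) + M'(0)·t. Unless the initial velocity has zero mean (∫T_t(x,0)dx = 0), the solution grows linearly in t (unbounded, though not exponentially); if it does have zero mean, the solution stays bounded and simply oscillates.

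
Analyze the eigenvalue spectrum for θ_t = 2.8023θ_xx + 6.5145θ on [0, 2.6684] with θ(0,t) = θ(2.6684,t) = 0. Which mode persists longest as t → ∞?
Eigenvalues: λₙ = 2.8023n²π²/2.6684² - 6.5145.
First three modes:
  n=1: λ₁ = 2.8023π²/2.6684² - 6.5145 ≈ -2.63
  n=2: λ₂ = 11.2092π²/2.6684² - 6.5145 ≈ 9.023
  n=3: λ₃ = 25.2207π²/2.6684² - 6.5145 ≈ 28.444
Since 2.8023π²/2.6684² ≈ 3.884 < 6.5145, λ₁ < 0.
The n=1 mode grows fastest (−λₙ is largest for n=1) → dominates.
Asymptotic: θ ~ c₁ sin(πx/2.6684) e^{2.63t} (exponential growth at rate −λ₁ ≈ 2.63).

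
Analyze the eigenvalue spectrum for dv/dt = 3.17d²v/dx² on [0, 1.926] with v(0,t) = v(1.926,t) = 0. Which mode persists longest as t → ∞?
Eigenvalues: λₙ = 3.17n²π²/1.926².
First three modes:
  n=1: λ₁ = 3.17π²/1.926² ≈ 8.434
  n=2: λ₂ = 12.68π²/1.926² ≈ 33.737 (4× faster decay)
  n=3: λ₃ = 28.53π²/1.926² ≈ 75.908 (9× faster decay)
As t → ∞, higher modes decay exponentially faster. The n=1 mode dominates: v ~ c₁ sin(πx/1.926) e^{-λ₁t}.
Decay rate: λ₁ = 3.17π²/1.926² ≈ 8.434.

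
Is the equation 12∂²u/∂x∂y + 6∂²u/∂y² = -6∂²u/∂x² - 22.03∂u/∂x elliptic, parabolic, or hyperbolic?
Rewriting in standard form: 6∂²u/∂x² + 12∂²u/∂x∂y + 6∂²u/∂y² + 22.03∂u/∂x = 0. Computing B² - 4AC with A = 6, B = 12, C = 6: discriminant = 0 (zero). Answer: parabolic.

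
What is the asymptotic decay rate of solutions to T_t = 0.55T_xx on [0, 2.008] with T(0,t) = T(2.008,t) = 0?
Eigenvalues: λₙ = 0.55n²π²/2.008².
First three modes:
  n=1: λ₁ = 0.55π²/2.008² ≈ 1.346
  n=2: λ₂ = 2.2π²/2.008² ≈ 5.385 (4× faster decay)
  n=3: λ₃ = 4.95π²/2.008² ≈ 12.117 (9× faster decay)
As t → ∞, higher modes decay exponentially faster. The n=1 mode dominates: T ~ c₁ sin(πx/2.008) e^{-λ₁t}.
Decay rate: λ₁ = 0.55π²/2.008² ≈ 1.346.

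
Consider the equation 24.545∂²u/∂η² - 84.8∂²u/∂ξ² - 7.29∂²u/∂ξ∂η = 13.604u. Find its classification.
Rewriting in standard form: -84.8∂²u/∂ξ² - 7.29∂²u/∂ξ∂η + 24.545∂²u/∂η² - 13.604u = 0. Hyperbolic. (A = -84.8, B = -7.29, C = 24.545 gives B² - 4AC = 8378.8081.)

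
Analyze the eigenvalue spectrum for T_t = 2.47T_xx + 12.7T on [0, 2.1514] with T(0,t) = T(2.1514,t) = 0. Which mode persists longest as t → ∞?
Eigenvalues: λₙ = 2.47n²π²/2.1514² - 12.7.
First three modes:
  n=1: λ₁ = 2.47π²/2.1514² - 12.7 ≈ -7.433
  n=2: λ₂ = 9.88π²/2.1514² - 12.7 ≈ 8.368
  n=3: λ₃ = 22.23π²/2.1514² - 12.7 ≈ 34.702
Since 2.47π²/2.1514² ≈ 5.267 < 12.7, λ₁ < 0.
The n=1 mode grows fastest (−λₙ is largest for n=1) → dominates.
Asymptotic: T ~ c₁ sin(πx/2.1514) e^{7.433t} (exponential growth at rate −λ₁ ≈ 7.433).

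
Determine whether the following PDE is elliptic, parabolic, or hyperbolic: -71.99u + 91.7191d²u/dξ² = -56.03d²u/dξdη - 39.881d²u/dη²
Rewriting in standard form: 91.7191d²u/dξ² + 56.03d²u/dξdη + 39.881d²u/dη² - 71.99u = 0. Coefficients: A = 91.7191, B = 56.03, C = 39.881. B² - 4AC = -11492.0368084, which is negative, so the equation is elliptic.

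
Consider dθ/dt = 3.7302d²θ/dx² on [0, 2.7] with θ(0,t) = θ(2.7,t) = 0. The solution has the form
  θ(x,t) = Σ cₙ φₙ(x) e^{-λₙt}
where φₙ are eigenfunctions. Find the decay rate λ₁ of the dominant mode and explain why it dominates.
Eigenvalues: λₙ = 3.7302n²π²/2.7².
First three modes:
  n=1: λ₁ = 3.7302π²/2.7² ≈ 5.05
  n=2: λ₂ = 14.9208π²/2.7² ≈ 20.201 (4× faster decay)
  n=3: λ₃ = 33.5718π²/2.7² ≈ 45.451 (9× faster decay)
As t → ∞, higher modes decay exponentially faster. The n=1 mode dominates: θ ~ c₁ sin(πx/2.7) e^{-λ₁t}.
Decay rate: λ₁ = 3.7302π²/2.7² ≈ 5.05.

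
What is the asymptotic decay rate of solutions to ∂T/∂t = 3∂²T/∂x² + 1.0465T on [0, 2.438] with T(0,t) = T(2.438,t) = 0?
Eigenvalues: λₙ = 3n²π²/2.438² - 1.0465.
First three modes:
  n=1: λ₁ = 3π²/2.438² - 1.0465 ≈ 3.935
  n=2: λ₂ = 12π²/2.438² - 1.0465 ≈ 18.879
  n=3: λ₃ = 27π²/2.438² - 1.0465 ≈ 43.786
Since 3π²/2.438² ≈ 4.981 > 1.0465, all λₙ > 0.
The n=1 mode decays slowest → dominates as t → ∞.
Asymptotic: T ~ c₁ sin(πx/2.438) e^{-λ₁t} with decay rate λ₁ ≈ 3.935.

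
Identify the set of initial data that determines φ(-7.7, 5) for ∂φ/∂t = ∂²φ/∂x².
The entire real line. The heat equation has infinite propagation speed: any initial disturbance instantly affects all points (though exponentially small far away).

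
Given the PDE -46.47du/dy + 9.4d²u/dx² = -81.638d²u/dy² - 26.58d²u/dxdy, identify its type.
Rewriting in standard form: 9.4d²u/dx² + 26.58d²u/dxdy + 81.638d²u/dy² - 46.47du/dy = 0. The second-order coefficients are A = 9.4, B = 26.58, C = 81.638. Since B² - 4AC = -2363.0924 < 0, this is an elliptic PDE.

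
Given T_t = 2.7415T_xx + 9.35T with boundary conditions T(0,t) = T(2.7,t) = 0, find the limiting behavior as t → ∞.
T grows unboundedly. Reaction dominates diffusion (r=9.35 > κπ²/L²≈3.71); solution grows exponentially.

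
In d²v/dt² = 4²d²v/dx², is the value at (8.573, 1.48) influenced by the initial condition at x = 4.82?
Yes. The domain of dependence is [2.653, 14.493], and 4.82 ∈ [2.653, 14.493].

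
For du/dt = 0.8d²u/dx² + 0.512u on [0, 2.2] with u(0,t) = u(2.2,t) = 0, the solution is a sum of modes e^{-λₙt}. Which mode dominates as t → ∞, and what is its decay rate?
Eigenvalues: λₙ = 0.8n²π²/2.2² - 0.512.
First three modes:
  n=1: λ₁ = 0.8π²/2.2² - 0.512 ≈ 1.119
  n=2: λ₂ = 3.2π²/2.2² - 0.512 ≈ 6.013
  n=3: λ₃ = 7.2π²/2.2² - 0.512 ≈ 14.17
Since 0.8π²/2.2² ≈ 1.631 > 0.512, all λₙ > 0.
The n=1 mode decays slowest → dominates as t → ∞.
Asymptotic: u ~ c₁ sin(πx/2.2) e^{-λ₁t} with decay rate λ₁ ≈ 1.119.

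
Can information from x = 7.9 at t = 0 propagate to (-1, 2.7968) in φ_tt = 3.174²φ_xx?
No. The domain of dependence is [-9.8770432, 7.8770432], and 7.9 is outside this interval.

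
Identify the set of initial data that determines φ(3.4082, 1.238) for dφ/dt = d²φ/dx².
The entire real line. The heat equation has infinite propagation speed: any initial disturbance instantly affects all points (though exponentially small far away).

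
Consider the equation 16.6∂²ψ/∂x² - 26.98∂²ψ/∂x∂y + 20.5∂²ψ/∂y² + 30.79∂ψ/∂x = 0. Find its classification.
Elliptic. (A = 16.6, B = -26.98, C = 20.5 gives B² - 4AC = -633.2796.)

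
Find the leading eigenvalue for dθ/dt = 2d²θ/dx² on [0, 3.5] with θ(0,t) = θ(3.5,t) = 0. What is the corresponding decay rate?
Eigenvalues: λₙ = 2n²π²/3.5².
First three modes:
  n=1: λ₁ = 2π²/3.5² ≈ 1.611
  n=2: λ₂ = 8π²/3.5² ≈ 6.445 (4× faster decay)
  n=3: λ₃ = 18π²/3.5² ≈ 14.502 (9× faster decay)
As t → ∞, higher modes decay exponentially faster. The n=1 mode dominates: θ ~ c₁ sin(πx/3.5) e^{-λ₁t}.
Decay rate: λ₁ = 2π²/3.5² ≈ 1.611.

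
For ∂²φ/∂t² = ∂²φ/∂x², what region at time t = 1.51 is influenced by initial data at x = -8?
Domain of influence: [-9.51, -6.49]. Data at x = -8 spreads outward at speed 1.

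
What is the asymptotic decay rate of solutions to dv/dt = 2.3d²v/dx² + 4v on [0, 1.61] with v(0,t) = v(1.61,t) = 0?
Eigenvalues: λₙ = 2.3n²π²/1.61² - 4.
First three modes:
  n=1: λ₁ = 2.3π²/1.61² - 4 ≈ 4.757
  n=2: λ₂ = 9.2π²/1.61² - 4 ≈ 31.03
  n=3: λ₃ = 20.7π²/1.61² - 4 ≈ 74.817
Since 2.3π²/1.61² ≈ 8.757 > 4, all λₙ > 0.
The n=1 mode decays slowest → dominates as t → ∞.
Asymptotic: v ~ c₁ sin(πx/1.61) e^{-λ₁t} with decay rate λ₁ ≈ 4.757.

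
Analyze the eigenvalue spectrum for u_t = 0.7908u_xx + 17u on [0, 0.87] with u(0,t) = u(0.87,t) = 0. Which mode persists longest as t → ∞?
Eigenvalues: λₙ = 0.7908n²π²/0.87² - 17.
First three modes:
  n=1: λ₁ = 0.7908π²/0.87² - 17 ≈ -6.688
  n=2: λ₂ = 3.1632π²/0.87² - 17 ≈ 24.247
  n=3: λ₃ = 7.1172π²/0.87² - 17 ≈ 75.805
Since 0.7908π²/0.87² ≈ 10.312 < 17, λ₁ < 0.
The n=1 mode grows fastest (−λₙ is largest for n=1) → dominates.
Asymptotic: u ~ c₁ sin(πx/0.87) e^{6.688t} (exponential growth at rate −λ₁ ≈ 6.688).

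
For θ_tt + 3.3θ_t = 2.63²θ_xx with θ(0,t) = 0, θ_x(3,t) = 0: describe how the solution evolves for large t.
θ → 0. Damping (γ=3.3) dissipates energy; oscillations decay exponentially.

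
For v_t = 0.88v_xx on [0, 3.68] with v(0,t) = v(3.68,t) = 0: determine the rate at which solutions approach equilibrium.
Eigenvalues: λₙ = 0.88n²π²/3.68².
First three modes:
  n=1: λ₁ = 0.88π²/3.68² ≈ 0.641
  n=2: λ₂ = 3.52π²/3.68² ≈ 2.565 (4× faster decay)
  n=3: λ₃ = 7.92π²/3.68² ≈ 5.772 (9× faster decay)
As t → ∞, higher modes decay exponentially faster. The n=1 mode dominates: v ~ c₁ sin(πx/3.68) e^{-λ₁t}.
Decay rate: λ₁ = 0.88π²/3.68² ≈ 0.641.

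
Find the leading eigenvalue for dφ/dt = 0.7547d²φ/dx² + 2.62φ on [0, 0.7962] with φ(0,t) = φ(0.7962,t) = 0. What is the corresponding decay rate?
Eigenvalues: λₙ = 0.7547n²π²/0.7962² - 2.62.
First three modes:
  n=1: λ₁ = 0.7547π²/0.7962² - 2.62 ≈ 9.13
  n=2: λ₂ = 3.0188π²/0.7962² - 2.62 ≈ 44.379
  n=3: λ₃ = 6.7923π²/0.7962² - 2.62 ≈ 103.128
Since 0.7547π²/0.7962² ≈ 11.75 > 2.62, all λₙ > 0.
The n=1 mode decays slowest → dominates as t → ∞.
Asymptotic: φ ~ c₁ sin(πx/0.7962) e^{-λ₁t} with decay rate λ₁ ≈ 9.13.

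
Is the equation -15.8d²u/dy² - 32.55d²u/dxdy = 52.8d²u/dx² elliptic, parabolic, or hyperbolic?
Rewriting in standard form: -52.8d²u/dx² - 32.55d²u/dxdy - 15.8d²u/dy² = 0. Computing B² - 4AC with A = -52.8, B = -32.55, C = -15.8: discriminant = -2277.4575 (negative). Answer: elliptic.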